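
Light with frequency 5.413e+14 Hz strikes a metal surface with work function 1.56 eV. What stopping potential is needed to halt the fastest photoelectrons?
0.6786 V

The stopping potential V_s satisfies: eV_s = KE_max

First, find KE_max using Einstein's equation:
E_photon = hf = (6.626×10⁻³⁴ J·s)(5.413e+14 Hz) = 2.2386 eV
KE_max = E_photon - φ = 2.2386 - 1.56 = 0.6786 eV

Since eV_s = KE_max:
V_s = KE_max/e = 0.6786 V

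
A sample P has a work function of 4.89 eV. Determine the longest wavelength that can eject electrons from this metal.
253.55 nm

The threshold wavelength is when the photon energy equals the work function:
hc/λ₀ = φ

Solving for λ₀:
λ₀ = hc/φ = (6.626×10⁻³⁴ J·s)(3×10⁸ m/s) / (4.89 eV × 1.602×10⁻¹⁹ J/eV)
λ₀ = 253.55 nm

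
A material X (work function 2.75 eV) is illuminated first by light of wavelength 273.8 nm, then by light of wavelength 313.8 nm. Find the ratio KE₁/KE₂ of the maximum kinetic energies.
1.4806

Using Einstein's equation: KE_max = hc/λ - φ

For λ₁ = 273.8 nm:
E₁ = hc/λ₁ = 4.5283 eV
KE₁ = E₁ - φ = 4.5283 - 2.75 = 1.7783 eV

For λ₂ = 313.8 nm:
E₂ = hc/λ₂ = 3.9511 eV
KE₂ = E₂ - φ = 3.9511 - 2.75 = 1.2011 eV

Ratio: KE₁/KE₂ = 1.7783/1.2011 = 1.4806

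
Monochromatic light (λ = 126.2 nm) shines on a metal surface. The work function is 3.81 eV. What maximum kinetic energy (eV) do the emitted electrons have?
6.0144 eV

Using Einstein's photoelectric equation: KE_max = hf - φ = hc/λ - φ

First, calculate the photon energy:
E_photon = hc/λ = (6.626×10⁻³⁴ J·s)(3×10⁸ m/s) / (126.2×10⁻⁹ m)
E_photon = 9.8244 eV

Then, the maximum kinetic energy:
KE_max = E_photon - φ = 9.8244 eV - 3.81 eV = 6.0144 eV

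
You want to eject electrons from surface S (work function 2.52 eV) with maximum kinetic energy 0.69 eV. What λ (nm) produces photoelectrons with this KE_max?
386.24 nm

From Einstein's equation: KE_max = hc/λ - φ

Rearranging for λ:
hc/λ = KE_max + φ
λ = hc/(KE_max + φ)

Required photon energy:
E_photon = KE_max + φ = 0.69 + 2.52 = 3.21 eV

Required wavelength:
λ = hc/E_photon = (6.626×10⁻³⁴)(3×10⁸) / (3.21 × 1.602×10⁻¹⁹)
λ = 386.24 nm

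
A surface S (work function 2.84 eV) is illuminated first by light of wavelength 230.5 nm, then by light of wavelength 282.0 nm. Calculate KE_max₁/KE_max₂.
1.6311

Using Einstein's equation: KE_max = hc/λ - φ

For λ₁ = 230.5 nm:
E₁ = hc/λ₁ = 5.3789 eV
KE₁ = E₁ - φ = 5.3789 - 2.84 = 2.5389 eV

For λ₂ = 282.0 nm:
E₂ = hc/λ₂ = 4.3966 eV
KE₂ = E₂ - φ = 4.3966 - 2.84 = 1.5566 eV

Ratio: KE₁/KE₂ = 2.5389/1.5566 = 1.6311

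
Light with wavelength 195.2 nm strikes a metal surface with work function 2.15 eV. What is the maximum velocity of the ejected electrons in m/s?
1.2157e+06 m/s

First, find the maximum kinetic energy:
E_photon = hc/λ = 6.3516 eV
KE_max = E_photon - φ = 6.3516 - 2.15 = 4.2016 eV

Convert to Joules: KE_max = 4.2016 × 1.602×10⁻¹⁹ J = 6.7318e-19 J

Then use KE = ½mv² to find velocity:
v = √(2·KE/m) = √(2 × 6.7318e-19 J / 9.109e-31 kg)
v = 1.2157e+06 m/s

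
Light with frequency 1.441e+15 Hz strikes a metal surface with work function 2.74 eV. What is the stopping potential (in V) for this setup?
3.2195 V

The stopping potential V_s satisfies: eV_s = KE_max

First, find KE_max using Einstein's equation:
E_photon = hf = (6.626×10⁻³⁴ J·s)(1.441e+15 Hz) = 5.9595 eV
KE_max = E_photon - φ = 5.9595 - 2.74 = 3.2195 eV

Since eV_s = KE_max:
V_s = KE_max/e = 3.2195 V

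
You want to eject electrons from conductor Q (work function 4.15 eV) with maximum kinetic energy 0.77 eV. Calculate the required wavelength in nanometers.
252.00 nm

From Einstein's equation: KE_max = hc/λ - φ

Rearranging for λ:
hc/λ = KE_max + φ
λ = hc/(KE_max + φ)

Required photon energy:
E_photon = KE_max + φ = 0.77 + 4.15 = 4.92 eV

Required wavelength:
λ = hc/E_photon = (6.626×10⁻³⁴)(3×10⁸) / (4.92 × 1.602×10⁻¹⁹)
λ = 252.00 nm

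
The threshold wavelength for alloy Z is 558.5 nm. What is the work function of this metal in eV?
2.22 eV

At the threshold wavelength, photon energy equals work function:
φ = hc/λ₀

Calculating:
φ = (6.626×10⁻³⁴ J·s)(3×10⁸ m/s) / (558.5×10⁻⁹ m)
φ = 2.22 eV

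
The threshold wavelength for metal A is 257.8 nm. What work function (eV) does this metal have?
4.81 eV

At the threshold wavelength, photon energy equals work function:
φ = hc/λ₀

Calculating:
φ = (6.626×10⁻³⁴ J·s)(3×10⁸ m/s) / (257.8×10⁻⁹ m)
φ = 4.81 eV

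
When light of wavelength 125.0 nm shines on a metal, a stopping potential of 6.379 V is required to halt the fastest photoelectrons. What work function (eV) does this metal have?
3.54 eV

The stopping potential gives the maximum kinetic energy: KE_max = eV_s = 6.379 eV

From Einstein's photoelectric equation: KE_max = hc/λ - φ
Rearranging: φ = hc/λ - KE_max

Calculate photon energy:
E_photon = hc/λ = (6.626×10⁻³⁴ J·s)(3×10⁸ m/s) / (125.0×10⁻⁹ m) = 9.9187 eV

Therefore:
φ = 9.9187 - 6.379 = 3.54 eV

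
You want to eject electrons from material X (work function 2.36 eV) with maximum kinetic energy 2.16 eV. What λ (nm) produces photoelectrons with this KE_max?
274.30 nm

From Einstein's equation: KE_max = hc/λ - φ

Rearranging for λ:
hc/λ = KE_max + φ
λ = hc/(KE_max + φ)

Required photon energy:
E_photon = KE_max + φ = 2.16 + 2.36 = 4.52 eV

Required wavelength:
λ = hc/E_photon = (6.626×10⁻³⁴)(3×10⁸) / (4.52 × 1.602×10⁻¹⁹)
λ = 274.30 nm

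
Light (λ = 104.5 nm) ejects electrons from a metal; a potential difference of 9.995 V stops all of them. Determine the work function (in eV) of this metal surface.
1.87 eV

The stopping potential gives the maximum kinetic energy: KE_max = eV_s = 9.995 eV

From Einstein's photoelectric equation: KE_max = hc/λ - φ
Rearranging: φ = hc/λ - KE_max

Calculate photon energy:
E_photon = hc/λ = (6.626×10⁻³⁴ J·s)(3×10⁸ m/s) / (104.5×10⁻⁹ m) = 11.8645 eV

Therefore:
φ = 11.8645 - 9.995 = 1.87 eV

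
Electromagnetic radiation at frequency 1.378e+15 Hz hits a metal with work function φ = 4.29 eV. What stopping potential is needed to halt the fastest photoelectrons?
1.4090 V

The stopping potential V_s satisfies: eV_s = KE_max

First, find KE_max using Einstein's equation:
E_photon = hf = (6.626×10⁻³⁴ J·s)(1.378e+15 Hz) = 5.6990 eV
KE_max = E_photon - φ = 5.6990 - 4.29 = 1.4090 eV

Since eV_s = KE_max:
V_s = KE_max/e = 1.4090 V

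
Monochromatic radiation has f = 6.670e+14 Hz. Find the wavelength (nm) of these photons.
449.46 nm

Using the wave equation: c = fλ

Solving for wavelength:
λ = c/f = (3×10⁸ m/s) / (6.670e+14 Hz)
λ = 449.46 nm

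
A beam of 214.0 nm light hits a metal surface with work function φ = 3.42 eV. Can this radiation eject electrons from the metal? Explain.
Yes

For photoemission, the photon energy must exceed the work function.

Photon energy: E = hc/λ = 5.7937 eV
Work function: φ = 3.42 eV

Since E_photon (5.7937 eV) > φ (3.42 eV), photoemission WILL occur.
The threshold wavelength is λ₀ = hc/φ = 362.5 nm.
Since 214.0 nm < 362.5 nm, the light has sufficient energy.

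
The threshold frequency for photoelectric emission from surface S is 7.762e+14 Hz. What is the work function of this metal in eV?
3.21 eV

At the threshold frequency, photon energy equals work function:
φ = hf₀

Calculating:
φ = (6.626×10⁻³⁴ J·s)(7.762e+14 Hz)
φ = 3.21 eV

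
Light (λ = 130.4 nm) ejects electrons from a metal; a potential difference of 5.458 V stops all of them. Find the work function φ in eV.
4.05 eV

The stopping potential gives the maximum kinetic energy: KE_max = eV_s = 5.458 eV

From Einstein's photoelectric equation: KE_max = hc/λ - φ
Rearranging: φ = hc/λ - KE_max

Calculate photon energy:
E_photon = hc/λ = (6.626×10⁻³⁴ J·s)(3×10⁸ m/s) / (130.4×10⁻⁹ m) = 9.5080 eV

Therefore:
φ = 9.5080 - 5.458 = 4.05 eV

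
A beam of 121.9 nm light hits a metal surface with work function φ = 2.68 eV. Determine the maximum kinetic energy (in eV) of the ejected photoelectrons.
7.4910 eV

Using Einstein's photoelectric equation: KE_max = hf - φ = hc/λ - φ

First, calculate the photon energy:
E_photon = hc/λ = (6.626×10⁻³⁴ J·s)(3×10⁸ m/s) / (121.9×10⁻⁹ m)
E_photon = 10.1710 eV

Then, the maximum kinetic energy:
KE_max = E_photon - φ = 10.1710 eV - 2.68 eV = 7.4910 eV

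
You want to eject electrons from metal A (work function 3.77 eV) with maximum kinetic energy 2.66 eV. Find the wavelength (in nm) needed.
192.82 nm

From Einstein's equation: KE_max = hc/λ - φ

Rearranging for λ:
hc/λ = KE_max + φ
λ = hc/(KE_max + φ)

Required photon energy:
E_photon = KE_max + φ = 2.66 + 3.77 = 6.43 eV

Required wavelength:
λ = hc/E_photon = (6.626×10⁻³⁴)(3×10⁸) / (6.43 × 1.602×10⁻¹⁹)
λ = 192.82 nm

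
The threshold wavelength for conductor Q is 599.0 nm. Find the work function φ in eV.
2.07 eV

At the threshold wavelength, photon energy equals work function:
φ = hc/λ₀

Calculating:
φ = (6.626×10⁻³⁴ J·s)(3×10⁸ m/s) / (599.0×10⁻⁹ m)
φ = 2.07 eV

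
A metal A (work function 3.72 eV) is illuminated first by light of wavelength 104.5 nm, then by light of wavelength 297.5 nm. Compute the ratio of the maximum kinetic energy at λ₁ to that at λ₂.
18.1986

Using Einstein's equation: KE_max = hc/λ - φ

For λ₁ = 104.5 nm:
E₁ = hc/λ₁ = 11.8645 eV
KE₁ = E₁ - φ = 11.8645 - 3.72 = 8.1445 eV

For λ₂ = 297.5 nm:
E₂ = hc/λ₂ = 4.1675 eV
KE₂ = E₂ - φ = 4.1675 - 3.72 = 0.4475 eV

Ratio: KE₁/KE₂ = 8.1445/0.4475 = 18.1986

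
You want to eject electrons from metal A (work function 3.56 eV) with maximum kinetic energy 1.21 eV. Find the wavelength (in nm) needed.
259.92 nm

From Einstein's equation: KE_max = hc/λ - φ

Rearranging for λ:
hc/λ = KE_max + φ
λ = hc/(KE_max + φ)

Required photon energy:
E_photon = KE_max + φ = 1.21 + 3.56 = 4.77 eV

Required wavelength:
λ = hc/E_photon = (6.626×10⁻³⁴)(3×10⁸) / (4.77 × 1.602×10⁻¹⁹)
λ = 259.92 nm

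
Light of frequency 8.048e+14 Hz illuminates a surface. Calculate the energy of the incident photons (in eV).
3.3284 eV

Using E = hf:

E = hf = (6.626×10⁻³⁴ J·s)(8.048e+14 Hz)
E = 3.3284 eV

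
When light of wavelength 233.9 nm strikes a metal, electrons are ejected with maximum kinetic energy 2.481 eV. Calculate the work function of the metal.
2.82 eV

From Einstein's photoelectric equation: KE_max = hf - φ = hc/λ - φ

Rearranging for φ:
φ = hc/λ - KE_max

Calculate photon energy:
E_photon = hc/λ = 5.3007 eV

Therefore:
φ = 5.3007 - 2.481 = 2.82 eV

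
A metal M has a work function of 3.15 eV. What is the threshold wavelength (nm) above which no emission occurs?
393.60 nm

The threshold wavelength is when the photon energy equals the work function:
hc/λ₀ = φ

Solving for λ₀:
λ₀ = hc/φ = (6.626×10⁻³⁴ J·s)(3×10⁸ m/s) / (3.15 eV × 1.602×10⁻¹⁹ J/eV)
λ₀ = 393.60 nm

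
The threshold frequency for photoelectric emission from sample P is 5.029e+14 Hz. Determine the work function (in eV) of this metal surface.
2.08 eV

At the threshold frequency, photon energy equals work function:
φ = hf₀

Calculating:
φ = (6.626×10⁻³⁴ J·s)(5.029e+14 Hz)
φ = 2.08 eV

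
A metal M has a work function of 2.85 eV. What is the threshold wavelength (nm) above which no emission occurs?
435.03 nm

The threshold wavelength is when the photon energy equals the work function:
hc/λ₀ = φ

Solving for λ₀:
λ₀ = hc/φ = (6.626×10⁻³⁴ J·s)(3×10⁸ m/s) / (2.85 eV × 1.602×10⁻¹⁹ J/eV)
λ₀ = 435.03 nm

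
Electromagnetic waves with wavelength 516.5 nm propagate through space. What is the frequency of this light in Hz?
5.8043e+14 Hz

Using the wave equation: c = fλ

Solving for frequency:
f = c/λ = (3×10⁸ m/s) / (516.5×10⁻⁹ m)
f = 5.8043e+14 Hz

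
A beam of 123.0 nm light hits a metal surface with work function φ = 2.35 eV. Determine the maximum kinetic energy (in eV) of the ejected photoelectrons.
7.7300 eV

Using Einstein's photoelectric equation: KE_max = hf - φ = hc/λ - φ

First, calculate the photon energy:
E_photon = hc/λ = (6.626×10⁻³⁴ J·s)(3×10⁸ m/s) / (123.0×10⁻⁹ m)
E_photon = 10.0800 eV

Then, the maximum kinetic energy:
KE_max = E_photon - φ = 10.0800 eV - 2.35 eV = 7.7300 eV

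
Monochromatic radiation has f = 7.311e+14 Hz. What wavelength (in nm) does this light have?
410.06 nm

Using the wave equation: c = fλ

Solving for wavelength:
λ = c/f = (3×10⁸ m/s) / (7.311e+14 Hz)
λ = 410.06 nm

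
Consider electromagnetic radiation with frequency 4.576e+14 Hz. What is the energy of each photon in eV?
1.8925 eV

Using E = hf:

E = hf = (6.626×10⁻³⁴ J·s)(4.576e+14 Hz)
E = 1.8925 eV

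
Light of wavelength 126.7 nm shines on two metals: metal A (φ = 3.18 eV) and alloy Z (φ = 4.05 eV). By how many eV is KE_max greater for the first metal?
0.8700 eV

Using KE_max = hc/λ - φ for each metal:

Photon energy: E = hc/λ = 9.7857 eV

For metal A (φ₁ = 3.18 eV):
KE₁ = E - φ₁ = 9.7857 - 3.18 = 6.6057 eV

For alloy Z (φ₂ = 4.05 eV):
KE₂ = E - φ₂ = 9.7857 - 4.05 = 5.7357 eV

Difference:
ΔKE = KE₁ - KE₂ = 6.6057 - 5.7357 = 0.8700 eV

Note: The difference equals the difference in work functions: 4.05 - 3.18 = 0.87 eV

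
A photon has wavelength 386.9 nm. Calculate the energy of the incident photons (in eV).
3.2046 eV

Using E = hf = hc/λ:

E = hc/λ = (6.626×10⁻³⁴ J·s)(3×10⁸ m/s) / (386.9×10⁻⁹ m)
E = 3.2046 eV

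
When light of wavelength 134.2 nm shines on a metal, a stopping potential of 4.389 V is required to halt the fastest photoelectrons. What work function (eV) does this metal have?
4.85 eV

The stopping potential gives the maximum kinetic energy: KE_max = eV_s = 4.389 eV

From Einstein's photoelectric equation: KE_max = hc/λ - φ
Rearranging: φ = hc/λ - KE_max

Calculate photon energy:
E_photon = hc/λ = (6.626×10⁻³⁴ J·s)(3×10⁸ m/s) / (134.2×10⁻⁹ m) = 9.2388 eV

Therefore:
φ = 9.2388 - 4.389 = 4.85 eV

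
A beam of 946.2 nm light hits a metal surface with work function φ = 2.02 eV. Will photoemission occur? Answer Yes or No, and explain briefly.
No

For photoemission, the photon energy must exceed the work function.

Photon energy: E = hc/λ = 1.3103 eV
Work function: φ = 2.02 eV

Since E_photon (1.3103 eV) < φ (2.02 eV), photoemission will NOT occur.
The threshold wavelength is λ₀ = hc/φ = 613.8 nm.
Since 946.2 nm > 613.8 nm, the photons lack sufficient energy.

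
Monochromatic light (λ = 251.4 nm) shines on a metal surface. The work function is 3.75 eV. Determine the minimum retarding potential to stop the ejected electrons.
1.1818 V

The stopping potential V_s satisfies: eV_s = KE_max

First, find KE_max using Einstein's equation:
E_photon = hc/λ = 4.9318 eV
KE_max = E_photon - φ = 4.9318 - 3.75 = 1.1818 eV

Since eV_s = KE_max:
V_s = KE_max/e = 1.1818 V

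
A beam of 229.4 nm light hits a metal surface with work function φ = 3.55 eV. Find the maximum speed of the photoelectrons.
8.0773e+05 m/s

First, find the maximum kinetic energy:
E_photon = hc/λ = 5.4047 eV
KE_max = E_photon - φ = 5.4047 - 3.55 = 1.8547 eV

Convert to Joules: KE_max = 1.8547 × 1.602×10⁻¹⁹ J = 2.9716e-19 J

Then use KE = ½mv² to find velocity:
v = √(2·KE/m) = √(2 × 2.9716e-19 J / 9.109e-31 kg)
v = 8.0773e+05 m/s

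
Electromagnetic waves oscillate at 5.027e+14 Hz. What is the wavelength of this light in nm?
596.36 nm

Using the wave equation: c = fλ

Solving for wavelength:
λ = c/f = (3×10⁸ m/s) / (5.027e+14 Hz)
λ = 596.36 nm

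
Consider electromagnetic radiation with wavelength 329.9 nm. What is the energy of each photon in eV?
3.7582 eV

Using E = hf = hc/λ:

E = hc/λ = (6.626×10⁻³⁴ J·s)(3×10⁸ m/s) / (329.9×10⁻⁹ m)
E = 3.7582 eV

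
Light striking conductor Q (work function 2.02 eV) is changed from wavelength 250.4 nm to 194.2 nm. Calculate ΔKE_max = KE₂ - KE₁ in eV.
1.4329 eV

Using Einstein's equation: KE_max = hc/λ - φ

For λ₁ = 250.4 nm:
KE₁ = hc/λ₁ - φ = 4.9514 - 2.02 = 2.9314 eV

For λ₂ = 194.2 nm:
KE₂ = hc/λ₂ - φ = 6.3844 - 2.02 = 4.3644 eV

Change in KE:
ΔKE = KE₂ - KE₁ = 4.3644 - 2.9314 = 1.4329 eV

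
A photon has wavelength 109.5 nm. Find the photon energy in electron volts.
11.3228 eV

Using E = hf = hc/λ:

E = hc/λ = (6.626×10⁻³⁴ J·s)(3×10⁸ m/s) / (109.5×10⁻⁹ m)
E = 11.3228 eV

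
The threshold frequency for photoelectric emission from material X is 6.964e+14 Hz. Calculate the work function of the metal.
2.88 eV

At the threshold frequency, photon energy equals work function:
φ = hf₀

Calculating:
φ = (6.626×10⁻³⁴ J·s)(6.964e+14 Hz)
φ = 2.88 eV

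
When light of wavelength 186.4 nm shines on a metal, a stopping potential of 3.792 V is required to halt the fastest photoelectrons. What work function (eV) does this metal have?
2.86 eV

The stopping potential gives the maximum kinetic energy: KE_max = eV_s = 3.792 eV

From Einstein's photoelectric equation: KE_max = hc/λ - φ
Rearranging: φ = hc/λ - KE_max

Calculate photon energy:
E_photon = hc/λ = (6.626×10⁻³⁴ J·s)(3×10⁸ m/s) / (186.4×10⁻⁹ m) = 6.6515 eV

Therefore:
φ = 6.6515 - 3.792 = 2.86 eV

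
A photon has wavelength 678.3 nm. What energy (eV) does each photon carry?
1.8279 eV

Using E = hf = hc/λ:

E = hc/λ = (6.626×10⁻³⁴ J·s)(3×10⁸ m/s) / (678.3×10⁻⁹ m)
E = 1.8279 eV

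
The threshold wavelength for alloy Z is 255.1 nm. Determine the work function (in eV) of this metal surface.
4.86 eV

At the threshold wavelength, photon energy equals work function:
φ = hc/λ₀

Calculating:
φ = (6.626×10⁻³⁴ J·s)(3×10⁸ m/s) / (255.1×10⁻⁹ m)
φ = 4.86 eV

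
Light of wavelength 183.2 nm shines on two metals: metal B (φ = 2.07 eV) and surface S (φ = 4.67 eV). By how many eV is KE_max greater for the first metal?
2.6000 eV

Using KE_max = hc/λ - φ for each metal:

Photon energy: E = hc/λ = 6.7677 eV

For metal B (φ₁ = 2.07 eV):
KE₁ = E - φ₁ = 6.7677 - 2.07 = 4.6977 eV

For surface S (φ₂ = 4.67 eV):
KE₂ = E - φ₂ = 6.7677 - 4.67 = 2.0977 eV

Difference:
ΔKE = KE₁ - KE₂ = 4.6977 - 2.0977 = 2.6000 eV

Note: The difference equals the difference in work functions: 4.67 - 2.07 = 2.60 eV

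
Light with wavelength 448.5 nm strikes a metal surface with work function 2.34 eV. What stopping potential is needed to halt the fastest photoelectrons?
0.4244 V

The stopping potential V_s satisfies: eV_s = KE_max

First, find KE_max using Einstein's equation:
E_photon = hc/λ = 2.7644 eV
KE_max = E_photon - φ = 2.7644 - 2.34 = 0.4244 eV

Since eV_s = KE_max:
V_s = KE_max/e = 0.4244 V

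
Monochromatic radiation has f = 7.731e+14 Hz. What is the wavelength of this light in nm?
387.78 nm

Using the wave equation: c = fλ

Solving for wavelength:
λ = c/f = (3×10⁸ m/s) / (7.731e+14 Hz)
λ = 387.78 nm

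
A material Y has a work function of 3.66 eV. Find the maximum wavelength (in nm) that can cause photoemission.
338.75 nm

The threshold wavelength is when the photon energy equals the work function:
hc/λ₀ = φ

Solving for λ₀:
λ₀ = hc/φ = (6.626×10⁻³⁴ J·s)(3×10⁸ m/s) / (3.66 eV × 1.602×10⁻¹⁹ J/eV)
λ₀ = 338.75 nm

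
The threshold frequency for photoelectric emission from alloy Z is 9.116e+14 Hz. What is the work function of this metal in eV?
3.77 eV

At the threshold frequency, photon energy equals work function:
φ = hf₀

Calculating:
φ = (6.626×10⁻³⁴ J·s)(9.116e+14 Hz)
φ = 3.77 eV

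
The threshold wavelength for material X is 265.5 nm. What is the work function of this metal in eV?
4.67 eV

At the threshold wavelength, photon energy equals work function:
φ = hc/λ₀

Calculating:
φ = (6.626×10⁻³⁴ J·s)(3×10⁸ m/s) / (265.5×10⁻⁹ m)
φ = 4.67 eV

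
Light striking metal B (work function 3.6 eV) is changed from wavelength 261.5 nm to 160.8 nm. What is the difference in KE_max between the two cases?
2.9692 eV

Using Einstein's equation: KE_max = hc/λ - φ

For λ₁ = 261.5 nm:
KE₁ = hc/λ₁ - φ = 4.7413 - 3.6 = 1.1413 eV

For λ₂ = 160.8 nm:
KE₂ = hc/λ₂ - φ = 7.7105 - 3.6 = 4.1105 eV

Change in KE:
ΔKE = KE₂ - KE₁ = 4.1105 - 1.1413 = 2.9692 eV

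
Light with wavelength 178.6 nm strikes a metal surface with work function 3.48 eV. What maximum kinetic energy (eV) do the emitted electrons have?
3.4620 eV

Using Einstein's photoelectric equation: KE_max = hf - φ = hc/λ - φ

First, calculate the photon energy:
E_photon = hc/λ = (6.626×10⁻³⁴ J·s)(3×10⁸ m/s) / (178.6×10⁻⁹ m)
E_photon = 6.9420 eV

Then, the maximum kinetic energy:
KE_max = E_photon - φ = 6.9420 eV - 3.48 eV = 3.4620 eV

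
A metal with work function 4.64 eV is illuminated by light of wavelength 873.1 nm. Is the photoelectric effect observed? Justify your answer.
No

For photoemission, the photon energy must exceed the work function.

Photon energy: E = hc/λ = 1.4200 eV
Work function: φ = 4.64 eV

Since E_photon (1.4200 eV) < φ (4.64 eV), photoemission will NOT occur.
The threshold wavelength is λ₀ = hc/φ = 267.2 nm.
Since 873.1 nm > 267.2 nm, the photons lack sufficient energy.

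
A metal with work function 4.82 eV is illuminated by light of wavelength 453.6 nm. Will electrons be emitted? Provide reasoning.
No

For photoemission, the photon energy must exceed the work function.

Photon energy: E = hc/λ = 2.7333 eV
Work function: φ = 4.82 eV

Since E_photon (2.7333 eV) < φ (4.82 eV), photoemission will NOT occur.
The threshold wavelength is λ₀ = hc/φ = 257.2 nm.
Since 453.6 nm > 257.2 nm, the photons lack sufficient energy.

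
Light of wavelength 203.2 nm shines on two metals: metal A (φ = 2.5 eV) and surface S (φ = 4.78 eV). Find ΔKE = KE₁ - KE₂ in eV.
2.2800 eV

Using KE_max = hc/λ - φ for each metal:

Photon energy: E = hc/λ = 6.1016 eV

For metal A (φ₁ = 2.5 eV):
KE₁ = E - φ₁ = 6.1016 - 2.5 = 3.6016 eV

For surface S (φ₂ = 4.78 eV):
KE₂ = E - φ₂ = 6.1016 - 4.78 = 1.3216 eV

Difference:
ΔKE = KE₁ - KE₂ = 3.6016 - 1.3216 = 2.2800 eV

Note: The difference equals the difference in work functions: 4.78 - 2.5 = 2.28 eV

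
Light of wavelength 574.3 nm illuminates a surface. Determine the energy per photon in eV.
2.1589 eV

Using E = hf = hc/λ:

E = hc/λ = (6.626×10⁻³⁴ J·s)(3×10⁸ m/s) / (574.3×10⁻⁹ m)
E = 2.1589 eV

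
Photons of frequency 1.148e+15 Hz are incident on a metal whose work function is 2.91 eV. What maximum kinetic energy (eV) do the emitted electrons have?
1.8377 eV

Using Einstein's photoelectric equation: KE_max = hf - φ

First, calculate the photon energy:
E_photon = hf = (6.626×10⁻³⁴ J·s)(1.148e+15 Hz)
E_photon = 4.7477 eV

Then, the maximum kinetic energy:
KE_max = E_photon - φ = 4.7477 eV - 2.91 eV = 1.8377 eV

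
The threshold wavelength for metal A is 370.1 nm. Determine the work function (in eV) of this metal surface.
3.35 eV

At the threshold wavelength, photon energy equals work function:
φ = hc/λ₀

Calculating:
φ = (6.626×10⁻³⁴ J·s)(3×10⁸ m/s) / (370.1×10⁻⁹ m)
φ = 3.35 eV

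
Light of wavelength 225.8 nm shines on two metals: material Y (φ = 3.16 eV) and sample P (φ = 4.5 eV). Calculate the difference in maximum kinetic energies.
1.3400 eV

Using KE_max = hc/λ - φ for each metal:

Photon energy: E = hc/λ = 5.4909 eV

For material Y (φ₁ = 3.16 eV):
KE₁ = E - φ₁ = 5.4909 - 3.16 = 2.3309 eV

For sample P (φ₂ = 4.5 eV):
KE₂ = E - φ₂ = 5.4909 - 4.5 = 0.9909 eV

Difference:
ΔKE = KE₁ - KE₂ = 2.3309 - 0.9909 = 1.3400 eV

Note: The difference equals the difference in work functions: 4.5 - 3.16 = 1.34 eV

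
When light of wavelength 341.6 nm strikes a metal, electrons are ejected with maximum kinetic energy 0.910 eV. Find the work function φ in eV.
2.72 eV

From Einstein's photoelectric equation: KE_max = hf - φ = hc/λ - φ

Rearranging for φ:
φ = hc/λ - KE_max

Calculate photon energy:
E_photon = hc/λ = 3.6295 eV

Therefore:
φ = 3.6295 - 0.910 = 2.72 eV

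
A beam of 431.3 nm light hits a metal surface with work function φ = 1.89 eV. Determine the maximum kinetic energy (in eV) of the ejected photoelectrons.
0.9847 eV

Using Einstein's photoelectric equation: KE_max = hf - φ = hc/λ - φ

First, calculate the photon energy:
E_photon = hc/λ = (6.626×10⁻³⁴ J·s)(3×10⁸ m/s) / (431.3×10⁻⁹ m)
E_photon = 2.8747 eV

Then, the maximum kinetic energy:
KE_max = E_photon - φ = 2.8747 eV - 1.89 eV = 0.9847 eV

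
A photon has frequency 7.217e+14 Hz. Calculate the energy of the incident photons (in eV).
2.9847 eV

Using E = hf:

E = hf = (6.626×10⁻³⁴ J·s)(7.217e+14 Hz)
E = 2.9847 eV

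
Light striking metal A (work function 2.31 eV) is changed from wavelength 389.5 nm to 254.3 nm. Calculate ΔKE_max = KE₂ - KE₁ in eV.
1.6923 eV

Using Einstein's equation: KE_max = hc/λ - φ

For λ₁ = 389.5 nm:
KE₁ = hc/λ₁ - φ = 3.1832 - 2.31 = 0.8732 eV

For λ₂ = 254.3 nm:
KE₂ = hc/λ₂ - φ = 4.8755 - 2.31 = 2.5655 eV

Change in KE:
ΔKE = KE₂ - KE₁ = 2.5655 - 0.8732 = 1.6923 eV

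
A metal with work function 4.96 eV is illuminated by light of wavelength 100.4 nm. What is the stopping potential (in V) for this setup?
7.3890 V

The stopping potential V_s satisfies: eV_s = KE_max

First, find KE_max using Einstein's equation:
E_photon = hc/λ = 12.3490 eV
KE_max = E_photon - φ = 12.3490 - 4.96 = 7.3890 eV

Since eV_s = KE_max:
V_s = KE_max/e = 7.3890 V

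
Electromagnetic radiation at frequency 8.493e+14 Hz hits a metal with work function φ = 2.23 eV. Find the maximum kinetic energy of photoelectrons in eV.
1.2824 eV

Using Einstein's photoelectric equation: KE_max = hf - φ

First, calculate the photon energy:
E_photon = hf = (6.626×10⁻³⁴ J·s)(8.493e+14 Hz)
E_photon = 3.5124 eV

Then, the maximum kinetic energy:
KE_max = E_photon - φ = 3.5124 eV - 2.23 eV = 1.2824 eV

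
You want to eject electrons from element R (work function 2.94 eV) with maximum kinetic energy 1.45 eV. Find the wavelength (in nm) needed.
282.42 nm

From Einstein's equation: KE_max = hc/λ - φ

Rearranging for λ:
hc/λ = KE_max + φ
λ = hc/(KE_max + φ)

Required photon energy:
E_photon = KE_max + φ = 1.45 + 2.94 = 4.39 eV

Required wavelength:
λ = hc/E_photon = (6.626×10⁻³⁴)(3×10⁸) / (4.39 × 1.602×10⁻¹⁹)
λ = 282.42 nm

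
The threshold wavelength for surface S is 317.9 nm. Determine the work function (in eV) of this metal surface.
3.90 eV

At the threshold wavelength, photon energy equals work function:
φ = hc/λ₀

Calculating:
φ = (6.626×10⁻³⁴ J·s)(3×10⁸ m/s) / (317.9×10⁻⁹ m)
φ = 3.90 eV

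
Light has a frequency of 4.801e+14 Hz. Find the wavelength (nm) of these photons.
624.44 nm

Using the wave equation: c = fλ

Solving for wavelength:
λ = c/f = (3×10⁸ m/s) / (4.801e+14 Hz)
λ = 624.44 nm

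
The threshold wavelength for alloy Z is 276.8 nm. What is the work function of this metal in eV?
4.48 eV

At the threshold wavelength, photon energy equals work function:
φ = hc/λ₀

Calculating:
φ = (6.626×10⁻³⁴ J·s)(3×10⁸ m/s) / (276.8×10⁻⁹ m)
φ = 4.48 eV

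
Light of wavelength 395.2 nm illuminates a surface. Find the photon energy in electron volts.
3.1373 eV

Using E = hf = hc/λ:

E = hc/λ = (6.626×10⁻³⁴ J·s)(3×10⁸ m/s) / (395.2×10⁻⁹ m)
E = 3.1373 eV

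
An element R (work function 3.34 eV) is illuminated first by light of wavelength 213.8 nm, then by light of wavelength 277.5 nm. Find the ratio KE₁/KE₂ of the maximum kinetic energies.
2.1802

Using Einstein's equation: KE_max = hc/λ - φ

For λ₁ = 213.8 nm:
E₁ = hc/λ₁ = 5.7991 eV
KE₁ = E₁ - φ = 5.7991 - 3.34 = 2.4591 eV

For λ₂ = 277.5 nm:
E₂ = hc/λ₂ = 4.4679 eV
KE₂ = E₂ - φ = 4.4679 - 3.34 = 1.1279 eV

Ratio: KE₁/KE₂ = 2.4591/1.1279 = 2.1802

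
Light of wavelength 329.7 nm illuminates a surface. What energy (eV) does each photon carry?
3.7605 eV

Using E = hf = hc/λ:

E = hc/λ = (6.626×10⁻³⁴ J·s)(3×10⁸ m/s) / (329.7×10⁻⁹ m)
E = 3.7605 eV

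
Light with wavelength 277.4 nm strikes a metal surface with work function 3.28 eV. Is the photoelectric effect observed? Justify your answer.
Yes

For photoemission, the photon energy must exceed the work function.

Photon energy: E = hc/λ = 4.4695 eV
Work function: φ = 3.28 eV

Since E_photon (4.4695 eV) > φ (3.28 eV), photoemission WILL occur.
The threshold wavelength is λ₀ = hc/φ = 378.0 nm.
Since 277.4 nm < 378.0 nm, the light has sufficient energy.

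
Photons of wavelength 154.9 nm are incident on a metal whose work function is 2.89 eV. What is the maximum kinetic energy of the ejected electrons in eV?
5.1141 eV

Using Einstein's photoelectric equation: KE_max = hf - φ = hc/λ - φ

First, calculate the photon energy:
E_photon = hc/λ = (6.626×10⁻³⁴ J·s)(3×10⁸ m/s) / (154.9×10⁻⁹ m)
E_photon = 8.0041 eV

Then, the maximum kinetic energy:
KE_max = E_photon - φ = 8.0041 eV - 2.89 eV = 5.1141 eV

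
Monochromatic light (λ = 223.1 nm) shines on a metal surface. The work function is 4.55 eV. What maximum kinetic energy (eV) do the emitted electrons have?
1.0073 eV

Using Einstein's photoelectric equation: KE_max = hf - φ = hc/λ - φ

First, calculate the photon energy:
E_photon = hc/λ = (6.626×10⁻³⁴ J·s)(3×10⁸ m/s) / (223.1×10⁻⁹ m)
E_photon = 5.5573 eV

Then, the maximum kinetic energy:
KE_max = E_photon - φ = 5.5573 eV - 4.55 eV = 1.0073 eV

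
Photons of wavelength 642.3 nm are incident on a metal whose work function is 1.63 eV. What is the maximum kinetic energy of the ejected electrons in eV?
0.3003 eV

Using Einstein's photoelectric equation: KE_max = hf - φ = hc/λ - φ

First, calculate the photon energy:
E_photon = hc/λ = (6.626×10⁻³⁴ J·s)(3×10⁸ m/s) / (642.3×10⁻⁹ m)
E_photon = 1.9303 eV

Then, the maximum kinetic energy:
KE_max = E_photon - φ = 1.9303 eV - 1.63 eV = 0.3003 eV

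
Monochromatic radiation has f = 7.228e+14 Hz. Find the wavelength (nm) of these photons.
414.77 nm

Using the wave equation: c = fλ

Solving for wavelength:
λ = c/f = (3×10⁸ m/s) / (7.228e+14 Hz)
λ = 414.77 nm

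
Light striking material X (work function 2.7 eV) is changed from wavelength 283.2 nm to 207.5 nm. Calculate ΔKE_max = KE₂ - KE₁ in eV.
1.5972 eV

Using Einstein's equation: KE_max = hc/λ - φ

For λ₁ = 283.2 nm:
KE₁ = hc/λ₁ - φ = 4.3780 - 2.7 = 1.6780 eV

For λ₂ = 207.5 nm:
KE₂ = hc/λ₂ - φ = 5.9751 - 2.7 = 3.2751 eV

Change in KE:
ΔKE = KE₂ - KE₁ = 3.2751 - 1.6780 = 1.5972 eV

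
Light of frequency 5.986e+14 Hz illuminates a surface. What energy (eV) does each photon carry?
2.4756 eV

Using E = hf:

E = hf = (6.626×10⁻³⁴ J·s)(5.986e+14 Hz)
E = 2.4756 eV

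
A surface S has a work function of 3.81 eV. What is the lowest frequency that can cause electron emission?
9.2125e+14 Hz

The threshold frequency is when the photon energy equals the work function:
hf₀ = φ

Solving for f₀:
f₀ = φ/h = (3.81 eV × 1.602×10⁻¹⁹ J/eV) / (6.626×10⁻³⁴ J·s)
f₀ = 9.2125e+14 Hz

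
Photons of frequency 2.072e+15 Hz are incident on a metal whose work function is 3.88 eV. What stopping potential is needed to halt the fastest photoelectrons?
4.6891 V

The stopping potential V_s satisfies: eV_s = KE_max

First, find KE_max using Einstein's equation:
E_photon = hf = (6.626×10⁻³⁴ J·s)(2.072e+15 Hz) = 8.5691 eV
KE_max = E_photon - φ = 8.5691 - 3.88 = 4.6891 eV

Since eV_s = KE_max:
V_s = KE_max/e = 4.6891 V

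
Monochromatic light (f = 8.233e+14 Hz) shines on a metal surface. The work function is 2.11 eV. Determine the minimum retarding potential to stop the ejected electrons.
1.2949 V

The stopping potential V_s satisfies: eV_s = KE_max

First, find KE_max using Einstein's equation:
E_photon = hf = (6.626×10⁻³⁴ J·s)(8.233e+14 Hz) = 3.4049 eV
KE_max = E_photon - φ = 3.4049 - 2.11 = 1.2949 eV

Since eV_s = KE_max:
V_s = KE_max/e = 1.2949 V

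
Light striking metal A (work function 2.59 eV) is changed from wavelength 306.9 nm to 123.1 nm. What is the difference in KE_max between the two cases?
6.0319 eV

Using Einstein's equation: KE_max = hc/λ - φ

For λ₁ = 306.9 nm:
KE₁ = hc/λ₁ - φ = 4.0399 - 2.59 = 1.4499 eV

For λ₂ = 123.1 nm:
KE₂ = hc/λ₂ - φ = 10.0718 - 2.59 = 7.4818 eV

Change in KE:
ΔKE = KE₂ - KE₁ = 7.4818 - 1.4499 = 6.0319 eV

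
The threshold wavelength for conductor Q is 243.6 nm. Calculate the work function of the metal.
5.09 eV

At the threshold wavelength, photon energy equals work function:
φ = hc/λ₀

Calculating:
φ = (6.626×10⁻³⁴ J·s)(3×10⁸ m/s) / (243.6×10⁻⁹ m)
φ = 5.09 eV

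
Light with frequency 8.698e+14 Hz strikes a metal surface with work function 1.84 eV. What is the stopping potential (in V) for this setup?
1.7572 V

The stopping potential V_s satisfies: eV_s = KE_max

First, find KE_max using Einstein's equation:
E_photon = hf = (6.626×10⁻³⁴ J·s)(8.698e+14 Hz) = 3.5972 eV
KE_max = E_photon - φ = 3.5972 - 1.84 = 1.7572 eV

Since eV_s = KE_max:
V_s = KE_max/e = 1.7572 V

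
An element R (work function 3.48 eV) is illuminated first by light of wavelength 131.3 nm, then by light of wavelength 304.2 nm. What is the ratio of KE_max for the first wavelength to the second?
10.0090

Using Einstein's equation: KE_max = hc/λ - φ

For λ₁ = 131.3 nm:
E₁ = hc/λ₁ = 9.4428 eV
KE₁ = E₁ - φ = 9.4428 - 3.48 = 5.9628 eV

For λ₂ = 304.2 nm:
E₂ = hc/λ₂ = 4.0757 eV
KE₂ = E₂ - φ = 4.0757 - 3.48 = 0.5957 eV

Ratio: KE₁/KE₂ = 5.9628/0.5957 = 10.0090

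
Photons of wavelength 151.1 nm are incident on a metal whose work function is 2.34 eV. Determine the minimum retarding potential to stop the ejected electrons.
5.8654 V

The stopping potential V_s satisfies: eV_s = KE_max

First, find KE_max using Einstein's equation:
E_photon = hc/λ = 8.2054 eV
KE_max = E_photon - φ = 8.2054 - 2.34 = 5.8654 eV

Since eV_s = KE_max:
V_s = KE_max/e = 5.8654 V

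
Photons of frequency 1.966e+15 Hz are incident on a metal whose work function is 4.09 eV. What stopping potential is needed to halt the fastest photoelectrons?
4.0407 V

The stopping potential V_s satisfies: eV_s = KE_max

First, find KE_max using Einstein's equation:
E_photon = hf = (6.626×10⁻³⁴ J·s)(1.966e+15 Hz) = 8.1307 eV
KE_max = E_photon - φ = 8.1307 - 4.09 = 4.0407 eV

Since eV_s = KE_max:
V_s = KE_max/e = 4.0407 V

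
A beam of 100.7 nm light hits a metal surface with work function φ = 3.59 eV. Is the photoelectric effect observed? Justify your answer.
Yes

For photoemission, the photon energy must exceed the work function.

Photon energy: E = hc/λ = 12.3122 eV
Work function: φ = 3.59 eV

Since E_photon (12.3122 eV) > φ (3.59 eV), photoemission WILL occur.
The threshold wavelength is λ₀ = hc/φ = 345.4 nm.
Since 100.7 nm < 345.4 nm, the light has sufficient energy.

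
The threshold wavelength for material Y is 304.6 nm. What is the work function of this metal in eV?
4.07 eV

At the threshold wavelength, photon energy equals work function:
φ = hc/λ₀

Calculating:
φ = (6.626×10⁻³⁴ J·s)(3×10⁸ m/s) / (304.6×10⁻⁹ m)
φ = 4.07 eV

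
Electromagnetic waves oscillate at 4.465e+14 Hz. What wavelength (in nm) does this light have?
671.43 nm

Using the wave equation: c = fλ

Solving for wavelength:
λ = c/f = (3×10⁸ m/s) / (4.465e+14 Hz)
λ = 671.43 nm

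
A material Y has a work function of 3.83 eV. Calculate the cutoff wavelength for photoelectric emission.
323.72 nm

The threshold wavelength is when the photon energy equals the work function:
hc/λ₀ = φ

Solving for λ₀:
λ₀ = hc/φ = (6.626×10⁻³⁴ J·s)(3×10⁸ m/s) / (3.83 eV × 1.602×10⁻¹⁹ J/eV)
λ₀ = 323.72 nm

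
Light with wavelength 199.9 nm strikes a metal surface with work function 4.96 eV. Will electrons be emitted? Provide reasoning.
Yes

For photoemission, the photon energy must exceed the work function.

Photon energy: E = hc/λ = 6.2023 eV
Work function: φ = 4.96 eV

Since E_photon (6.2023 eV) > φ (4.96 eV), photoemission WILL occur.
The threshold wavelength is λ₀ = hc/φ = 250.0 nm.
Since 199.9 nm < 250.0 nm, the light has sufficient energy.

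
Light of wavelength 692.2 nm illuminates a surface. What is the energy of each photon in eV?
1.7912 eV

Using E = hf = hc/λ:

E = hc/λ = (6.626×10⁻³⁴ J·s)(3×10⁸ m/s) / (692.2×10⁻⁹ m)
E = 1.7912 eV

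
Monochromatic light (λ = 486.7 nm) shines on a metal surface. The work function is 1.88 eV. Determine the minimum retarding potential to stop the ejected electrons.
0.6674 V

The stopping potential V_s satisfies: eV_s = KE_max

First, find KE_max using Einstein's equation:
E_photon = hc/λ = 2.5474 eV
KE_max = E_photon - φ = 2.5474 - 1.88 = 0.6674 eV

Since eV_s = KE_max:
V_s = KE_max/e = 0.6674 V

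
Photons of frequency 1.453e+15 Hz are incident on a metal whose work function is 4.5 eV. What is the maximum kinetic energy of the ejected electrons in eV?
1.5091 eV

Using Einstein's photoelectric equation: KE_max = hf - φ

First, calculate the photon energy:
E_photon = hf = (6.626×10⁻³⁴ J·s)(1.453e+15 Hz)
E_photon = 6.0091 eV

Then, the maximum kinetic energy:
KE_max = E_photon - φ = 6.0091 eV - 4.5 eV = 1.5091 eV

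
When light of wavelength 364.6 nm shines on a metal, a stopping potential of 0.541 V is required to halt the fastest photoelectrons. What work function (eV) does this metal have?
2.86 eV

The stopping potential gives the maximum kinetic energy: KE_max = eV_s = 0.541 eV

From Einstein's photoelectric equation: KE_max = hc/λ - φ
Rearranging: φ = hc/λ - KE_max

Calculate photon energy:
E_photon = hc/λ = (6.626×10⁻³⁴ J·s)(3×10⁸ m/s) / (364.6×10⁻⁹ m) = 3.4006 eV

Therefore:
φ = 3.4006 - 0.541 = 2.86 eV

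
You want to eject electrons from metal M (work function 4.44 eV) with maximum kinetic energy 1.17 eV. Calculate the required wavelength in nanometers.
221.01 nm

From Einstein's equation: KE_max = hc/λ - φ

Rearranging for λ:
hc/λ = KE_max + φ
λ = hc/(KE_max + φ)

Required photon energy:
E_photon = KE_max + φ = 1.17 + 4.44 = 5.61 eV

Required wavelength:
λ = hc/E_photon = (6.626×10⁻³⁴)(3×10⁸) / (5.61 × 1.602×10⁻¹⁹)
λ = 221.01 nm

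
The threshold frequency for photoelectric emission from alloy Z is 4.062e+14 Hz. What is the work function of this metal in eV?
1.68 eV

At the threshold frequency, photon energy equals work function:
φ = hf₀

Calculating:
φ = (6.626×10⁻³⁴ J·s)(4.062e+14 Hz)
φ = 1.68 eV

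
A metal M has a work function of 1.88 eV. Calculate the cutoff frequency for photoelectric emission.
4.5458e+14 Hz

The threshold frequency is when the photon energy equals the work function:
hf₀ = φ

Solving for f₀:
f₀ = φ/h = (1.88 eV × 1.602×10⁻¹⁹ J/eV) / (6.626×10⁻³⁴ J·s)
f₀ = 4.5458e+14 Hz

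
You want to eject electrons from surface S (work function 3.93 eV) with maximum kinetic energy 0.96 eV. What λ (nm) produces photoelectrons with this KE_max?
253.55 nm

From Einstein's equation: KE_max = hc/λ - φ

Rearranging for λ:
hc/λ = KE_max + φ
λ = hc/(KE_max + φ)

Required photon energy:
E_photon = KE_max + φ = 0.96 + 3.93 = 4.89 eV

Required wavelength:
λ = hc/E_photon = (6.626×10⁻³⁴)(3×10⁸) / (4.89 × 1.602×10⁻¹⁹)
λ = 253.55 nm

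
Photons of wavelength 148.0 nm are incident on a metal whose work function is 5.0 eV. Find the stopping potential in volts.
3.3773 V

The stopping potential V_s satisfies: eV_s = KE_max

First, find KE_max using Einstein's equation:
E_photon = hc/λ = 8.3773 eV
KE_max = E_photon - φ = 8.3773 - 5.0 = 3.3773 eV

Since eV_s = KE_max:
V_s = KE_max/e = 3.3773 V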